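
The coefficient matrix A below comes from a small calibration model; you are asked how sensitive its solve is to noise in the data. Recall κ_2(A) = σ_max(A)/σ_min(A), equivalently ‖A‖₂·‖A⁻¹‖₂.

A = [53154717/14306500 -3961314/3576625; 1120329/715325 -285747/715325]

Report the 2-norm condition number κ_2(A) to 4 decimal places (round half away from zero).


M = AᵀA = [19689223471281/1211100250000 -717679259451/151387531250; -717679259451/151387531250 104930723709/75693765625]. tr(M)=34188984081/1937760400, det(M)=4862025/77510416
eigenvalues of AᵀA: λ = (tr ± √(tr²−4·det))/2 = 441/25, 275625/77510416
κ_2(A) = √(λ_max/λ_min) = √((441/25) / (275625/77510416)) = 70.4320

70.4320


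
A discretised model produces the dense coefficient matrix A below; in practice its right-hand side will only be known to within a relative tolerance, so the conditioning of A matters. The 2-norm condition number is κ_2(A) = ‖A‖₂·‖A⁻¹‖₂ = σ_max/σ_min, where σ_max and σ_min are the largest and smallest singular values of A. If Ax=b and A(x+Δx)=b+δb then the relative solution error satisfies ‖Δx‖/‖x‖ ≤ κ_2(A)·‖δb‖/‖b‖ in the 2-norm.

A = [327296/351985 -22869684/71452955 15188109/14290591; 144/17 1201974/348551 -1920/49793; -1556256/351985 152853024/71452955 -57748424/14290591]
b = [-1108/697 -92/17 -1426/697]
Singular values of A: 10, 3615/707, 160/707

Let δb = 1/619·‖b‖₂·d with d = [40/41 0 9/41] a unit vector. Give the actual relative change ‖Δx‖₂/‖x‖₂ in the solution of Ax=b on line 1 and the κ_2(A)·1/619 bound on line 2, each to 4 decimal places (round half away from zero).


0.0048
0.0714

σ_max = 10, σ_min = 160/707
κ_2(A) = 10 / (160/707) = 44.1875
κ_2(A)·‖δb‖/‖b‖ = 0.0714
solve Ax = b  →  x = [2.0905 -6.7642 -5.3618]
2-norm of b is 6.0000; of x, 8.8811
re-solving with b+δb shifts x by Δx of norm 0.0428
realised ‖Δx‖/‖x‖ = 0.0048
realised/bound (from unrounded values) ≈ 0.0676


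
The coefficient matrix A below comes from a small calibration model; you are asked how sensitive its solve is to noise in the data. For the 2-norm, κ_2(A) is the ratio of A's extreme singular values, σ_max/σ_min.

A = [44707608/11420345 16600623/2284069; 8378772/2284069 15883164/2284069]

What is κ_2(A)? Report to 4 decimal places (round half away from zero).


231.6500

AᵀA = [4463573981904/155082378025 1673699399064/31016475605; 1673699399064/31016475605 627652298025/6203295121]; tr = 69740074161/536617225, det = 168896016/536617225
solving λ² − 69740074161/536617225·λ + 168896016/536617225 = 0 gives λ = 3249/25, 51984/21464689
κ = σ_max/σ_min = (57/5)/(228/4633) = 231.6500


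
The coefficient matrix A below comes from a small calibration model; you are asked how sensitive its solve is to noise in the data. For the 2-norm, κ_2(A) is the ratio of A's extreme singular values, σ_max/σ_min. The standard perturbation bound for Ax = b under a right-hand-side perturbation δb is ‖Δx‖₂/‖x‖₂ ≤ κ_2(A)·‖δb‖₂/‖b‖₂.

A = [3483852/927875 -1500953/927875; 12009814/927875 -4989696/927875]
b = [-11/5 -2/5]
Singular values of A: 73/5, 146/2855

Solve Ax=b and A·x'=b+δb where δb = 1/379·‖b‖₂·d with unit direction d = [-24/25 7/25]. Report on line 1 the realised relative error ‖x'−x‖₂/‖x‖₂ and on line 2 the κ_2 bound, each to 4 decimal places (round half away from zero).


σ_max = 73/5, σ_min = 146/2855
κ_2(A) = (73/5) / (146/2855) = 285.5000
bound on ‖Δx‖/‖x‖: κ·ε = 285.5000·1/379 = 0.7533
solve Ax = b  →  x = [14.9789 36.1275]
‖b‖ = 2.2361, ‖x‖ = 39.1096
re-solving with b+δb shifts x by Δx of norm 0.1154
realised ‖Δx‖/‖x‖ = 0.0029
tightness: 0.0029 against a bound of 0.7533 (unrounded ratio ≈ 0.0039)

0.0029
0.7533


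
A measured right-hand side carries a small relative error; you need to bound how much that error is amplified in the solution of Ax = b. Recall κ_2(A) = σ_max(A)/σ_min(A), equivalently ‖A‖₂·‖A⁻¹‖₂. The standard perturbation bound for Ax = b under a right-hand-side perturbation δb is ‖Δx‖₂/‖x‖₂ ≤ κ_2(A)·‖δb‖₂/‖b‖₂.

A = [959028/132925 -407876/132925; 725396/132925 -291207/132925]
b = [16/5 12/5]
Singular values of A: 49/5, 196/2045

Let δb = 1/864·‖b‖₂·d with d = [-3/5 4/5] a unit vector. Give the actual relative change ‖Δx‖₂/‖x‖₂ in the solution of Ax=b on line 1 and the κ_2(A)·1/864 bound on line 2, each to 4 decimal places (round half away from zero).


0.1183
0.1183

from the listed singular values, σ₁ = 49/5, σ_n = 196/2045
κ = σ_max/σ_min = (49/5)/(196/2045) = 102.2500
bound on ‖Δx‖/‖x‖: κ·ε = 102.2500·1/864 = 0.1183
solve Ax = b  →  x = [0.3768 -0.1570]
‖b‖₂ = 4.0000 and ‖x‖₂ = 0.4082
with δb = [-0.0028 0.0037], A·Δx = δb → ‖Δx‖ = 0.0483
dividing the unrounded norms, ‖Δx‖/‖x‖ = 0.1183
so the bound is sharp here: realised error equals the bound


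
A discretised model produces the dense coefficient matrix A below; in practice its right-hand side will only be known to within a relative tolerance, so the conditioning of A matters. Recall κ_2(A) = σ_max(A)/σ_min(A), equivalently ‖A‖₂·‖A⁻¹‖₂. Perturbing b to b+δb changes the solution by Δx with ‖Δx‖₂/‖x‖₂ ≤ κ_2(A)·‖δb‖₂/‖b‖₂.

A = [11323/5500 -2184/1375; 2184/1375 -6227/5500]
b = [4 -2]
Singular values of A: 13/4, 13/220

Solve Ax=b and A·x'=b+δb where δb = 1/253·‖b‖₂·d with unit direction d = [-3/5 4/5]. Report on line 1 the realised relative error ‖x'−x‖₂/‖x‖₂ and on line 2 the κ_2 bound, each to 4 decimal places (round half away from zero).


largest singular value 13/4, smallest 13/220
κ = σ_max/σ_min = (13/4)/(13/220) = 55.0000
perturbation bound = 55.0000·1/253 = 0.2174
solve Ax = b  →  x = [-40.1231 -54.5231]
‖b‖ = 4.4721, ‖x‖ = 67.6951
re-solving with b+δb shifts x by Δx of norm 0.2991
realised ‖Δx‖/‖x‖ = 0.0044
realised/bound (from unrounded values) ≈ 0.0203

0.0044
0.2174


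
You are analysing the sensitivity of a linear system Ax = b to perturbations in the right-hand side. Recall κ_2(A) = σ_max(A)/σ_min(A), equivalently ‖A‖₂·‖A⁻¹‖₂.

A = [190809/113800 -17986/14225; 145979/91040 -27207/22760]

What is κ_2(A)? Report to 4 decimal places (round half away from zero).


364.1600

form AᵀA = [1115275902721/207207040000 -209111767893/51801760000; -209111767893/51801760000 39209277769/12950440000] with trace 69704973881/8288281600 and determinant 707281/1326125056
λ_max, λ_min = (69704973881/8288281600 ± √4858636830148433962161/68695611880898560000)/2 = 841/100, 21025/331531264
σ_max=√(841/100)=(29/10), σ_min=√(21025/331531264)=(145/18208) → κ = 364.1600


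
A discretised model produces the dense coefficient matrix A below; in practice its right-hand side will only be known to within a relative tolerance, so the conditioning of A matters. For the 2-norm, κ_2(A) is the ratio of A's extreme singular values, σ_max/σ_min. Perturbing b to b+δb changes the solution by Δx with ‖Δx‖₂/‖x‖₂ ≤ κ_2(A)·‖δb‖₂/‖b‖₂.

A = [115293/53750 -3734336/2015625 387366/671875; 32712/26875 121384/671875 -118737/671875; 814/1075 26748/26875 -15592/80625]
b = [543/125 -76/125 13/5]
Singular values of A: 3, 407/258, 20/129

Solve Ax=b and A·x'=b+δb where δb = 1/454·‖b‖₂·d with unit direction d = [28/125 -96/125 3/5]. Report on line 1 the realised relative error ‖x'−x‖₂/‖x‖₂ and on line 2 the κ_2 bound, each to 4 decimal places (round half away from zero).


from the listed singular values, σ₁ = 3, σ_n = 20/129
κ = σ_max/σ_min = 3/(20/129) = 19.3500
perturbation bound = 19.3500·1/454 = 0.0426
solve Ax = b  →  x = [1.4470 5.1368 18.6580]
‖b‖ = 5.0990, ‖x‖ = 19.4062
Δx = A⁻¹·δb where δb = 1/454·5.0990·d; ‖Δx‖ = 0.0724
realised ‖Δx‖/‖x‖ = 0.0037
so the bound overstates the realised error by a factor of ≈ 11.4176 (computed from the unrounded values)

0.0037
0.0426


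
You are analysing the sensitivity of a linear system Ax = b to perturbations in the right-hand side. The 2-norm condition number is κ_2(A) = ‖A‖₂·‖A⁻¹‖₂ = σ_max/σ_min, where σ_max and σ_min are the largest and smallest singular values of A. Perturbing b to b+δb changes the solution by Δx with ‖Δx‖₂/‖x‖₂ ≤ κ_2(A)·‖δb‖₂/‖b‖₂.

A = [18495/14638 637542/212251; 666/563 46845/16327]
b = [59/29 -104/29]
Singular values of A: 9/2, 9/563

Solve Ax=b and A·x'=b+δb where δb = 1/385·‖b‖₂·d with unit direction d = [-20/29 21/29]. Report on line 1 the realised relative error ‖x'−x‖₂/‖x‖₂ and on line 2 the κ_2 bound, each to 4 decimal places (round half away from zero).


σ_max = 9/2, σ_min = 9/563
κ = σ_max/σ_min = (9/2)/(9/563) = 281.5000
perturbation bound = 281.5000·1/385 = 0.7312
solve Ax = b  →  x = [230.8889 -96.4444]
‖b‖ = 4.1231, ‖x‖ = 250.2223
δb = ε·‖b‖·d = [-0.0074 0.0078]; solving A·Δx = δb gives ‖Δx‖ = 0.6699
realised ‖Δx‖/‖x‖ = 0.0027
so the bound overstates the realised error by a factor of ≈ 273.0952 (computed from the unrounded values)

0.0027
0.7312


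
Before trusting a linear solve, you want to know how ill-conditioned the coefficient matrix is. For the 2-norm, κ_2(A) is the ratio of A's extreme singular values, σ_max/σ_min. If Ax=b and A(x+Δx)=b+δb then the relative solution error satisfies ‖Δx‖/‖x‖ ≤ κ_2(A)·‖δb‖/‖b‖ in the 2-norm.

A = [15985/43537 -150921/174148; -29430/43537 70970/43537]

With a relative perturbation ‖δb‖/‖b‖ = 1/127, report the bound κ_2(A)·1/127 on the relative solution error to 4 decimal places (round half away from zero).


form AᵀA = [3881125/6558721 -37256265/26234884; -37256265/26234884 357664369/104939536] with trace 2483801/620944 and determinant 25/155236
λ_max, λ_min = (2483801/620944 ± √6169019030001/385571451136)/2 = 4, 25/620944
κ_2(A) = √(λ_max/λ_min) = √(4 / (25/620944)) = 315.2000
bound on ‖Δx‖/‖x‖: κ·ε = 315.2000·1/127 = 2.4819

2.4819


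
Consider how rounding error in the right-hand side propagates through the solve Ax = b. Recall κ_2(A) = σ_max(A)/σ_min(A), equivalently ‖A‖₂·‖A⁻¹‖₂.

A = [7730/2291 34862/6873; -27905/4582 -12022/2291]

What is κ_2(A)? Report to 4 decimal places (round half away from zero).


7.5840

AᵀA = [35093125/723956 26644625/542967; 26644625/542967 86762600/1628901]; tr = 22858225/224676, det = 9765625/56169
solving λ² − 22858225/224676·λ + 9765625/56169 = 0 gives λ = 100, 390625/224676
κ_2(A) = √(λ_max/λ_min) = √(100 / (390625/224676)) = 7.5840


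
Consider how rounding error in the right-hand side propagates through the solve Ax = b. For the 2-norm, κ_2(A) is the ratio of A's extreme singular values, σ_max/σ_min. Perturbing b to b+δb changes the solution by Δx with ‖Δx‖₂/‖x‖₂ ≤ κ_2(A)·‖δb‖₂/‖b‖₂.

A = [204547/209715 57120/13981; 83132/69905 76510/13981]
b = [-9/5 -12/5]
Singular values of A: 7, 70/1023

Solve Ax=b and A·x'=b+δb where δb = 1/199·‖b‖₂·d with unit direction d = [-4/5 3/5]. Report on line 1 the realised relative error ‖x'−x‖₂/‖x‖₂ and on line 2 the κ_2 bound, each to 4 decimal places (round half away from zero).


σ_max = 7, σ_min = 70/1023
condition number: 7 ÷ (70/1023) = 102.3000
bound on ‖Δx‖/‖x‖: κ·ε = 102.3000·1/199 = 0.5141
solve Ax = b  →  x = [-0.0941 -0.4181]
2-norm of b is 3.0000; of x, 0.4286
re-solving with b+δb shifts x by Δx of norm 0.2203
realised ‖Δx‖/‖x‖ = 0.5141
tightness: 0.5141 against a bound of 0.5141; the bound is attained (ratio 1)

0.5141
0.5141


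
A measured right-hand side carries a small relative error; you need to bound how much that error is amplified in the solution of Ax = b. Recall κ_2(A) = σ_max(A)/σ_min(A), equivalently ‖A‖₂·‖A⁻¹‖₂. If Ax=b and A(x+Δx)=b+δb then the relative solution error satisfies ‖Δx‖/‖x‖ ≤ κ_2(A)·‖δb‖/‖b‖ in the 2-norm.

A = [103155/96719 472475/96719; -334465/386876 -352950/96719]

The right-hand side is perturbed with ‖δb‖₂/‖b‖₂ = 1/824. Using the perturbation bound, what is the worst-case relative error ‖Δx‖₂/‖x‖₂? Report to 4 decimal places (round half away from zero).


0.1431

M = AᵀA = [282122100625/149673039376 156501028125/18709129922; 156501028125/18709129922 347806328125/9354564961]. tr(M)=3478300625/89038096, det(M)=9765625/89038096
eigenvalues of AᵀA: λ = (tr ± √(tr²−4·det))/2 = 625/16, 15625/5564881
κ = σ_max/σ_min = (25/4)/(125/2359) = 117.9500
worst-case relative error ≤ 117.9500 × 1/824 = 0.1431


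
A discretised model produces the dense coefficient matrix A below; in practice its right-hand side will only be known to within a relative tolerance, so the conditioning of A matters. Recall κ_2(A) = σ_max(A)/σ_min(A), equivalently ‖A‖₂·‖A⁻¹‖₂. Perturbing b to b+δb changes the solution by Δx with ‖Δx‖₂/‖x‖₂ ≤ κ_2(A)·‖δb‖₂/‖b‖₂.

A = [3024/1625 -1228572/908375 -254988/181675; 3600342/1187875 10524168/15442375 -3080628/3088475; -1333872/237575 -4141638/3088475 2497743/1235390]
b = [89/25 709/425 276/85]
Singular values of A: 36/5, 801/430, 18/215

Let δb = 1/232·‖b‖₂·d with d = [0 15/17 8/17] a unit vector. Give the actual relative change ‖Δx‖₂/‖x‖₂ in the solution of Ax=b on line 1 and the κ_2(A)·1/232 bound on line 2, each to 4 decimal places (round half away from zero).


0.0073
0.3707

σ_max = 36/5, σ_min = 18/215
κ = σ_max/σ_min = (36/5)/(18/215) = 86.0000
κ_2(A)·‖δb‖/‖b‖ = 0.3707
solve Ax = b  →  x = [13.6538 -14.7246 29.7560]
2-norm of b is 5.0990; of x, 35.8979
δb = ε·‖b‖·d = [0.0000 0.0194 0.0103]; solving A·Δx = δb gives ‖Δx‖ = 0.2625
relative error = 0.0073
realised/bound (from unrounded values) ≈ 0.0197


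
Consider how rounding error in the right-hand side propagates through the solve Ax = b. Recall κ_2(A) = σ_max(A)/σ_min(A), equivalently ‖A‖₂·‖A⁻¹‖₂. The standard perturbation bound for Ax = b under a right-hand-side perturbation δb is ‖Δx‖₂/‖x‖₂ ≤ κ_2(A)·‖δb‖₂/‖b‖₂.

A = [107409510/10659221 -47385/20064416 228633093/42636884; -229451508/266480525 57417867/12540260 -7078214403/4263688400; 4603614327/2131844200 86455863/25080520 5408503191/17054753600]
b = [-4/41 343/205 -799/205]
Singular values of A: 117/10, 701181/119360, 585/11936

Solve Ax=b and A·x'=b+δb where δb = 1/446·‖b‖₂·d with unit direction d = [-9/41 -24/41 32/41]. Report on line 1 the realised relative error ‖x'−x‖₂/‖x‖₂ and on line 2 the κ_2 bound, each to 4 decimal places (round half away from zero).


from the listed singular values, σ₁ = 117/10, σ_n = 585/11936
κ_2(A) = (117/10) / (585/11936) = 238.7200
κ_2(A)·‖δb‖/‖b‖ = 0.5352
solve Ax = b  →  x = [37.3767 -18.0813 -70.2629]
‖b‖₂ = 4.2426 and ‖x‖₂ = 81.6139
re-solving with b+δb shifts x by Δx of norm 0.1941
realised ‖Δx‖/‖x‖ = 0.0024
so the bound overstates the realised error by a factor of ≈ 225.0680 (computed from the unrounded values)

0.0024
0.5352


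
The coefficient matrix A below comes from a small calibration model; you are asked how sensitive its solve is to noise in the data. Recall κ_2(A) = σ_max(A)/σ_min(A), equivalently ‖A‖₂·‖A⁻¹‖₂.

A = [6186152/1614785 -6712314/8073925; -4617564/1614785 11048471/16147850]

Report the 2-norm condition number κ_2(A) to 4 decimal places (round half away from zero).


98.4625

AᵀA = [2383614954448/104301223849 -2681276225922/521506119245; -2681276225922/521506119245 12091573935049/10430122384900]; tr = 148990523129/6204712900, det = 92236816/1551178225
eigenvalues of AᵀA: λ = (tr ± √(tr²−4·det))/2 = 2401/100, 153664/62047129
so κ_2 = √((2401/100) / (153664/62047129)) = 98.4625


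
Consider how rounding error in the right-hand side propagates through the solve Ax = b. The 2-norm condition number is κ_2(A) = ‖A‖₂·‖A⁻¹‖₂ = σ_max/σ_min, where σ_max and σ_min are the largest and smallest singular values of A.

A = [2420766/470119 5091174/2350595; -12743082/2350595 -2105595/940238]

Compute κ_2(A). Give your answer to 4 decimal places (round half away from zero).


M = AᵀA = [367287561864/6569913025 30606927219/1313982605; 30606927219/1313982605 255075467769/26279652100]. tr(M)=408100761/6220036, det(M)=43046721/971880625
λ_max, λ_min = (408100761/6220036 ± √104087110421018119329/24180529900810000)/2 = 6561/100, 26244/38875225
κ_2(A) = √(λ_max/λ_min) = √((6561/100) / (26244/38875225)) = 311.7500

311.7500


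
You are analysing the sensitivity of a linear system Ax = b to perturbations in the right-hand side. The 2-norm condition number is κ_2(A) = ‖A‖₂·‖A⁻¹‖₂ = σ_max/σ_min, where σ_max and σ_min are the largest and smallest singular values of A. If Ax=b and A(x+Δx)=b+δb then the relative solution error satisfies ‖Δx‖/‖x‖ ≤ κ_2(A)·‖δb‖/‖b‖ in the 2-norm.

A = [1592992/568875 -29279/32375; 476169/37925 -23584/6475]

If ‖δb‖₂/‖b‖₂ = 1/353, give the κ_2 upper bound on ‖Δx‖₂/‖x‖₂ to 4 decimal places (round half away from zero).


M = AᵀA = [31858078369/192515625 -21680218048/449203125; -21680218048/449203125 14762386241/1048140625]. tr(M)=2710251706/15093225, det(M)=20151121/15093225
char-poly roots: 4489/25 and 4489/603729
κ_2(A) = √(λ_max/λ_min) = √((4489/25) / (4489/603729)) = 155.4000
bound on ‖Δx‖/‖x‖: κ·ε = 155.4000·1/353 = 0.4402

0.4402


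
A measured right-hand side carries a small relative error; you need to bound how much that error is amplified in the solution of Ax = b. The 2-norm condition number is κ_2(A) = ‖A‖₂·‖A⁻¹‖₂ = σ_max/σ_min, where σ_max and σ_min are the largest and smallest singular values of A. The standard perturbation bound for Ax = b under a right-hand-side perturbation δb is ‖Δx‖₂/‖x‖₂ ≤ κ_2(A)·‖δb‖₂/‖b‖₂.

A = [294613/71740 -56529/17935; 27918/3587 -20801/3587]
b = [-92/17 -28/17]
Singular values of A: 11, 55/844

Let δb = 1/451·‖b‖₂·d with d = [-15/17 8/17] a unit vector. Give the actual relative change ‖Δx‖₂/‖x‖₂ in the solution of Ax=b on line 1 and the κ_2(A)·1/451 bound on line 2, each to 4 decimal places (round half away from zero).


σ_max = 11, σ_min = 55/844
condition number: 11 ÷ (55/844) = 168.8000
worst-case relative error ≤ 168.8000 × 1/451 = 0.3743
solve Ax = b  →  x = [36.5382 49.3236]
‖b‖ = 5.6569, ‖x‖ = 61.3829
δb = ε·‖b‖·d = [-0.0111 0.0059]; solving A·Δx = δb gives ‖Δx‖ = 0.1925
dividing the unrounded norms, ‖Δx‖/‖x‖ = 0.0031
realised/bound (from unrounded values) ≈ 0.0084

0.0031
0.3743


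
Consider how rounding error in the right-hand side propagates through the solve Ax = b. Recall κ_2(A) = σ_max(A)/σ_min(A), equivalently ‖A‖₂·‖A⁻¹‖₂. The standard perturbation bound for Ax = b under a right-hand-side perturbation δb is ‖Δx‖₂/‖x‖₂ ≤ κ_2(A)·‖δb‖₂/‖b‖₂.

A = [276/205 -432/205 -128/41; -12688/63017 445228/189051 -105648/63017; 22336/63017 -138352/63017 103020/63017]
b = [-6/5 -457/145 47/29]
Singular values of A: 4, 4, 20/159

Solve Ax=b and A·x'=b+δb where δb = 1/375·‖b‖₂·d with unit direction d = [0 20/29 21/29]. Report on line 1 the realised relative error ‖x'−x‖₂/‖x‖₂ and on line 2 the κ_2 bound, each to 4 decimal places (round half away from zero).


from the listed singular values, σ₁ = 4, σ_n = 20/159
κ = σ_max/σ_min = 4/(20/159) = 31.8000
worst-case relative error ≤ 31.8000 × 1/375 = 0.0848
solve Ax = b  →  x = [-7.4639 -2.6978 -1.0134]
2-norm of b is 3.7417; of x, 8.0009
δb = ε·‖b‖·d = [0.0000 0.0069 0.0072]; solving A·Δx = δb gives ‖Δx‖ = 0.0793
relative error = 0.0099
realised/bound (from unrounded values) ≈ 0.1169

0.0099
0.0848


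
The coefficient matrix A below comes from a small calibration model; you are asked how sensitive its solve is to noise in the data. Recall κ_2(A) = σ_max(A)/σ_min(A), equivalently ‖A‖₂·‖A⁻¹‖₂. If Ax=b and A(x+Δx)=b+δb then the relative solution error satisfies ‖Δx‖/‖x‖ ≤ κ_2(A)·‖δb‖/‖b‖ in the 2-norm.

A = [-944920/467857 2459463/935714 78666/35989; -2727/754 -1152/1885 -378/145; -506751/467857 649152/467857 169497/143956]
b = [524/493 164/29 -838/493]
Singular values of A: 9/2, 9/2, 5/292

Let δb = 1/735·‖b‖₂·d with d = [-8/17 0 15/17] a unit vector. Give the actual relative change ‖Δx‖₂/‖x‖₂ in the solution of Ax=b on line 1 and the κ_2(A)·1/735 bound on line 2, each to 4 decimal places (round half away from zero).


0.0041
0.3576

largest singular value 9/2, smallest 5/292
condition number: (9/2) ÷ (5/292) = 262.8000
bound on ‖Δx‖/‖x‖: κ·ε = 262.8000·1/735 = 0.3576
solve Ax = b  →  x = [34.9128 86.1019 -70.7911]
2-norm of b is 6.0000; of x, 116.8068
Δx = A⁻¹·δb where δb = 1/735·6.0000·d; ‖Δx‖ = 0.4767
dividing the unrounded norms, ‖Δx‖/‖x‖ = 0.0041
realised/bound (from unrounded values) ≈ 0.0114


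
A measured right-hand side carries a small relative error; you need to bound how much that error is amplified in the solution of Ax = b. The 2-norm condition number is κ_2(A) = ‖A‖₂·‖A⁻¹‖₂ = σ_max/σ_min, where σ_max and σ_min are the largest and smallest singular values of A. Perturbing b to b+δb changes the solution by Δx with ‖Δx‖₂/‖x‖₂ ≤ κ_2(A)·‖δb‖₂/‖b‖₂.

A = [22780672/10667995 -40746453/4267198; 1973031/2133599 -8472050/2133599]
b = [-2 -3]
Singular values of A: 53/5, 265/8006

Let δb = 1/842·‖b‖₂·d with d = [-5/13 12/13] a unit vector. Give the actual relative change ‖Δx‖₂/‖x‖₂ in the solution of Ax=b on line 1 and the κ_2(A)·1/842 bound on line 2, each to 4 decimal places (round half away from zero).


0.0021
0.3803

σ_max = 53/5, σ_min = 265/8006
κ = σ_max/σ_min = (53/5)/(265/8006) = 320.2400
perturbation bound = 320.2400·1/842 = 0.3803
solve Ax = b  →  x = [-59.0110 -12.9874]
‖b‖₂ = 3.6056 and ‖x‖₂ = 60.4233
δb = ε·‖b‖·d = [-0.0016 0.0040]; solving A·Δx = δb gives ‖Δx‖ = 0.1294
dividing the unrounded norms, ‖Δx‖/‖x‖ = 0.0021
so the bound overstates the realised error by a factor of ≈ 177.6391 (computed from the unrounded values)


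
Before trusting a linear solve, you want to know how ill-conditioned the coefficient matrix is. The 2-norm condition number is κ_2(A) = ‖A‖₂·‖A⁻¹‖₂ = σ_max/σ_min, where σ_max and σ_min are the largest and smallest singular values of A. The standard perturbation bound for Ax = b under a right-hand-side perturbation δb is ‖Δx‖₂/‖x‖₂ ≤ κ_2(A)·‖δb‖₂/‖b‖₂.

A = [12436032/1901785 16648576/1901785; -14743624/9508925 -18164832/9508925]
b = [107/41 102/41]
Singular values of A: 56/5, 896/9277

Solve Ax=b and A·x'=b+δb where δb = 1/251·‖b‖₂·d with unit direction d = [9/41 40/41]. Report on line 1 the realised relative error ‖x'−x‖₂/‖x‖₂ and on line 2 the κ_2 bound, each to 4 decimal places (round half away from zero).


0.0048
0.4620

σ_max = 56/5, σ_min = 896/9277
κ = σ_max/σ_min = (56/5)/(896/9277) = 115.9625
κ_2(A)·‖δb‖/‖b‖ = 0.4620
solve Ax = b  →  x = [-24.7420 18.7797]
‖b‖ = 3.6056, ‖x‖ = 31.0619
with δb = [0.0032 0.0140], A·Δx = δb → ‖Δx‖ = 0.1487
realised ‖Δx‖/‖x‖ = 0.0048
realised/bound (from unrounded values) ≈ 0.0104


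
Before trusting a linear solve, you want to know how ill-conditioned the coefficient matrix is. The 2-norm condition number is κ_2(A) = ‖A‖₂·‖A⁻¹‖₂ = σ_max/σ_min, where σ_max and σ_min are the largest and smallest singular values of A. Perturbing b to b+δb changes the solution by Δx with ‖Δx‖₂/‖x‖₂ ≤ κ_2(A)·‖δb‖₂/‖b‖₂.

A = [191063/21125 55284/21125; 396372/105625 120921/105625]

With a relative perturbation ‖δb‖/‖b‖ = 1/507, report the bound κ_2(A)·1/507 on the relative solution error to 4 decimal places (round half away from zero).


AᵀA = [6329807761/66015625 1846141248/66015625; 1846141248/66015625 538638489/66015625]; tr = 10989514/105625, det = 751689/2640625
solving λ² − 10989514/105625·λ + 751689/2640625 = 0 gives λ = 2601/25, 289/105625
κ_2(A) = √(λ_max/λ_min) = √((2601/25) / (289/105625)) = 195.0000
worst-case relative error ≤ 195.0000 × 1/507 = 0.3846

0.3846


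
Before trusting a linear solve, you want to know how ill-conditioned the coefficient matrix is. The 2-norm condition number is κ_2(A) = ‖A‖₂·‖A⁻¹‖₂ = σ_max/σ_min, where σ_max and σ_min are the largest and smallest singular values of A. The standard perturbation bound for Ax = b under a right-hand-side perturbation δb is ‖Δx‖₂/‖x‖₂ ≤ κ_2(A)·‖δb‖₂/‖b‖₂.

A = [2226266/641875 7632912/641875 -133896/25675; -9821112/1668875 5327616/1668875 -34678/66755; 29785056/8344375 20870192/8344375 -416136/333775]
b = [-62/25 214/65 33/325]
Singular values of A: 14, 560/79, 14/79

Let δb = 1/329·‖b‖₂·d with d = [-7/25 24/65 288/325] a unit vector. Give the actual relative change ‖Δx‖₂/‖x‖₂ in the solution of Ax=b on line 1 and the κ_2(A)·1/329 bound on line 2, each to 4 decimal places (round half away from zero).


0.0063
0.2401

from the listed singular values, σ₁ = 14, σ_n = 14/79
condition number: 14 ÷ (14/79) = 79.0000
perturbation bound = 79.0000·1/329 = 0.2401
solve Ax = b  →  x = [0.7722 4.1589 10.4725]
‖b‖ = 4.1231, ‖x‖ = 11.2946
with δb = [-0.0035 0.0046 0.0111], A·Δx = δb → ‖Δx‖ = 0.0707
realised ‖Δx‖/‖x‖ = 0.0063
tightness: 0.0063 against a bound of 0.2401 (unrounded ratio ≈ 0.0261)


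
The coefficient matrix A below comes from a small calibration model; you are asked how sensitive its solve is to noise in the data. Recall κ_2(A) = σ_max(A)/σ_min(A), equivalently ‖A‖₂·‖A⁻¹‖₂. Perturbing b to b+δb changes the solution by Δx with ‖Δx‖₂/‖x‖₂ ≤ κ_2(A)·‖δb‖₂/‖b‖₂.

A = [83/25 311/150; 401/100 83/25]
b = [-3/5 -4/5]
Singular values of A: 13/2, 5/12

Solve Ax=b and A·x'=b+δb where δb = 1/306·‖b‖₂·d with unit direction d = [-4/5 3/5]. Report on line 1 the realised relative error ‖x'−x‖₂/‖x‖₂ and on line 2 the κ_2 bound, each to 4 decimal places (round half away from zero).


0.0510
0.0510

σ_max = 13/2, σ_min = 5/12
condition number: (13/2) ÷ (5/12) = 15.6000
κ_2(A)·‖δb‖/‖b‖ = 0.0510
solve Ax = b  →  x = [-0.1231 -0.0923]
2-norm of b is 1.0000; of x, 0.1538
δb = ε·‖b‖·d = [-0.0026 0.0020]; solving A·Δx = δb gives ‖Δx‖ = 0.0078
realised ‖Δx‖/‖x‖ = 0.0510
tightness: 0.0510 against a bound of 0.0510; the bound is attained (ratio 1)


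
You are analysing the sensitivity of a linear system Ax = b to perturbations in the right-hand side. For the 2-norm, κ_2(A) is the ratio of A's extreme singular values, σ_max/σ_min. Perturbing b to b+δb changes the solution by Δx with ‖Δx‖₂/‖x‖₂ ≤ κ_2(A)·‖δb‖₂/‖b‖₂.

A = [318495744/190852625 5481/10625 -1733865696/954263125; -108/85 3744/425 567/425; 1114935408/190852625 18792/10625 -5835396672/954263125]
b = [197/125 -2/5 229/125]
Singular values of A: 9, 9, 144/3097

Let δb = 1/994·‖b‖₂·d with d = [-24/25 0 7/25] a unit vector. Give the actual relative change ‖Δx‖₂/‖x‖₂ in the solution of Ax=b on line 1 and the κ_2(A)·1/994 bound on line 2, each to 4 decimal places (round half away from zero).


largest singular value 9, smallest 144/3097
κ = σ_max/σ_min = 9/(144/3097) = 193.5625
bound on ‖Δx‖/‖x‖: κ·ε = 193.5625·1/994 = 0.1947
solve Ax = b  →  x = [-15.4027 0.0065 -15.0122]
2-norm of b is 2.4495; of x, 21.5084
δb = ε·‖b‖·d = [-0.0024 0.0000 0.0007]; solving A·Δx = δb gives ‖Δx‖ = 0.0530
dividing the unrounded norms, ‖Δx‖/‖x‖ = 0.0025
so the bound overstates the realised error by a factor of ≈ 79.0268 (computed from the unrounded values)

0.0025
0.1947


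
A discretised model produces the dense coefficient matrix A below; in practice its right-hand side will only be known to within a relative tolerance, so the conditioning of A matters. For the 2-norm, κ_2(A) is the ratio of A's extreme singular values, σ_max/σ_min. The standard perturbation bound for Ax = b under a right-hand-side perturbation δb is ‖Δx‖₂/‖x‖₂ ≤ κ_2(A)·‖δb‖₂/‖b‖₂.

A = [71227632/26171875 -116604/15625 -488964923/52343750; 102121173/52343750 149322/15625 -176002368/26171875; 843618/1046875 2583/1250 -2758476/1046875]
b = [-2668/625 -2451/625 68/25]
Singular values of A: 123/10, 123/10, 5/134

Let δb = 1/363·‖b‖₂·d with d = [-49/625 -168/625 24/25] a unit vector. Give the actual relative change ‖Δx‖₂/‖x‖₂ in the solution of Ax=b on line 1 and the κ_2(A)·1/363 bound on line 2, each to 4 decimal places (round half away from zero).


0.0044
0.9081

from the listed singular values, σ₁ = 123/10, σ_n = 5/134
condition number: (123/10) ÷ (5/134) = 329.6400
worst-case relative error ≤ 329.6400 × 1/363 = 0.9081
solve Ax = b  →  x = [102.7982 0.0000 30.4062]
2-norm of b is 6.4031; of x, 107.2008
re-solving with b+δb shifts x by Δx of norm 0.4727
dividing the unrounded norms, ‖Δx‖/‖x‖ = 0.0044
realised/bound (from unrounded values) ≈ 0.0049


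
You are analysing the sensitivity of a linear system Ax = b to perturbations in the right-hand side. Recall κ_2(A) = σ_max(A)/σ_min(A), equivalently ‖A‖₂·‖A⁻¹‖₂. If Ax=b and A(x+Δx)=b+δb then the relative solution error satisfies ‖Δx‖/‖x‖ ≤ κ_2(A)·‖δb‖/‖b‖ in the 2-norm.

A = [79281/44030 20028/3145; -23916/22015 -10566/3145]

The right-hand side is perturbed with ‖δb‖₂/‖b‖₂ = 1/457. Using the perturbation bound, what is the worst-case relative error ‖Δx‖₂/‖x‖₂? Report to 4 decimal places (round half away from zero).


M = AᵀA = [5933133/1341620 724302/47915; 724302/47915 354852/6845]. tr(M)=15096825/268324, det(M)=50625/67081
char-poly roots: 225/4 and 900/67081
κ_2(A) = √(λ_max/λ_min) = √((225/4) / (900/67081)) = 64.7500
bound on ‖Δx‖/‖x‖: κ·ε = 64.7500·1/457 = 0.1417

0.1417


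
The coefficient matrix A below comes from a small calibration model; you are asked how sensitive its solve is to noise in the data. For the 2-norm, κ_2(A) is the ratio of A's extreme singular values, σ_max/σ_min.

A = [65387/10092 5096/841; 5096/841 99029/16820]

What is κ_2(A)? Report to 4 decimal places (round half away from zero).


105.0000

M = AᵀA = [9530353/121104 945308/12615; 945308/12615 24012401/336400]. tr(M)=270137/1800, det(M)=117649/57600
char-poly roots: 2401/16 and 49/3600
so κ_2 = √((2401/16) / (49/3600)) = 105.0000


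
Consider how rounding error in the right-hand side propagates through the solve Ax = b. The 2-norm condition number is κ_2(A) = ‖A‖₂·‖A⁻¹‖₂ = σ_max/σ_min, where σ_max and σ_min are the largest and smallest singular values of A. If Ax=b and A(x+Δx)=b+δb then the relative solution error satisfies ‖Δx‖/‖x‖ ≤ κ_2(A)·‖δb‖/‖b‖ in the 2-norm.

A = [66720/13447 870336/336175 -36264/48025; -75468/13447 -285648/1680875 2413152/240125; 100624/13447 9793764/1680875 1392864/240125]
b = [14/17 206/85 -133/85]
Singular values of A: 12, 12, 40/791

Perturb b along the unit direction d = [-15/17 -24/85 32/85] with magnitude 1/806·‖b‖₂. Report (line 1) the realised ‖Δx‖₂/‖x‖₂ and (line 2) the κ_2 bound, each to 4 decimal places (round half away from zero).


0.0019
0.2944

from the listed singular values, σ₁ = 12, σ_n = 40/791
κ_2(A) = 12 / (40/791) = 237.3000
perturbation bound = 237.3000·1/806 = 0.2944
solve Ax = b  →  x = [-18.7588 33.4492 -9.6692]
‖b‖ = 3.0000, ‖x‖ = 39.5504
δb = ε·‖b‖·d = [-0.0033 -0.0011 0.0014]; solving A·Δx = δb gives ‖Δx‖ = 0.0736
relative error = 0.0019
realised/bound (from unrounded values) ≈ 0.0063


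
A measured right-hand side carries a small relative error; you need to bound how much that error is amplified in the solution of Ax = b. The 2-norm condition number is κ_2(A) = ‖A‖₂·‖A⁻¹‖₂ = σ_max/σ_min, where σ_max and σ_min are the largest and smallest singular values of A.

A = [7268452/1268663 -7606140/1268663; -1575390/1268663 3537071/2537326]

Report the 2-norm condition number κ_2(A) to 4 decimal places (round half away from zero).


133.3750

form AᵀA = [32904371284/957469249 -34545506625/957469249; -34545506625/957469249 145106682961/3829876996] with trace 329041817/4553956 and determinant 334084/1138489
solving λ² − 329041817/4553956·λ + 334084/1138489 = 0 gives λ = 289/4, 4624/1138489
κ = σ_max/σ_min = (17/2)/(68/1067) = 133.3750


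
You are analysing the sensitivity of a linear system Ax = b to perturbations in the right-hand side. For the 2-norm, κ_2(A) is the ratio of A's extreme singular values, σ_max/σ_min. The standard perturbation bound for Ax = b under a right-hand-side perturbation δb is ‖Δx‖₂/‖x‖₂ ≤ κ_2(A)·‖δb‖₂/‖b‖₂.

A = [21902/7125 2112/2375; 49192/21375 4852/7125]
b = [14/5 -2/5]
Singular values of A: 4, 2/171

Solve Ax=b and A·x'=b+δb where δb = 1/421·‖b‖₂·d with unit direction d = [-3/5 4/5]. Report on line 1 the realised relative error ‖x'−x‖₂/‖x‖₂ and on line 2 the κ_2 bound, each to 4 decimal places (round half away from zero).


0.0034
0.8124

largest singular value 4, smallest 2/171
κ_2(A) = 4 / (2/171) = 342.0000
κ_2(A)·‖δb‖/‖b‖ = 0.8124
solve Ax = b  →  x = [48.3600 -164.0200]
2-norm of b is 2.8284; of x, 171.0007
Δx = A⁻¹·δb where δb = 1/421·2.8284·d; ‖Δx‖ = 0.5744
dividing the unrounded norms, ‖Δx‖/‖x‖ = 0.0034
tightness: 0.0034 against a bound of 0.8124 (unrounded ratio ≈ 0.0041)


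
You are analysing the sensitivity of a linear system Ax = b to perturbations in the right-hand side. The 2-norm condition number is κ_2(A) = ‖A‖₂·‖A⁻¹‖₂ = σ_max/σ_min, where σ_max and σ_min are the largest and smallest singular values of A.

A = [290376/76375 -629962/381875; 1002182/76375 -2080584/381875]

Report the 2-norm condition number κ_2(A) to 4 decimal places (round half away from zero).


M = AᵀA = [133992244/717925 -279144576/3589625; -279144576/3589625 581622388/17948125]. tr(M)=302417576/1380625, det(M)=29986576/34515625
eigenvalues of AᵀA: λ = (tr ± √(tr²−4·det))/2 = 5476/25, 5476/1380625
so κ_2 = √((5476/25) / (5476/1380625)) = 235.0000

235.0000


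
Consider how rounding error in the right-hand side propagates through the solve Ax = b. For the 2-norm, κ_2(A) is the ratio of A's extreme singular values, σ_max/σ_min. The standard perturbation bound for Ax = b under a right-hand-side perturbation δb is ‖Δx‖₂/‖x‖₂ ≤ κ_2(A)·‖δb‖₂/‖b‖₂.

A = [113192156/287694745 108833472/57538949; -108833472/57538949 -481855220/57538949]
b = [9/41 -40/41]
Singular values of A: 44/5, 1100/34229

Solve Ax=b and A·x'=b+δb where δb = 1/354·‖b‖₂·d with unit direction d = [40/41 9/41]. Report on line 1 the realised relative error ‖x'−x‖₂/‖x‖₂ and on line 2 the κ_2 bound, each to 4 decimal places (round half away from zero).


largest singular value 44/5, smallest 1100/34229
κ = σ_max/σ_min = (44/5)/(1100/34229) = 273.8320
κ_2(A)·‖δb‖/‖b‖ = 0.7735
solve Ax = b  →  x = [0.0249 0.1109]
‖b‖ = 1.0000, ‖x‖ = 0.1136
Δx = A⁻¹·δb where δb = 1/354·1.0000·d; ‖Δx‖ = 0.0879
dividing the unrounded norms, ‖Δx‖/‖x‖ = 0.7735
so the bound is sharp here: realised error equals the bound

0.7735
0.7735


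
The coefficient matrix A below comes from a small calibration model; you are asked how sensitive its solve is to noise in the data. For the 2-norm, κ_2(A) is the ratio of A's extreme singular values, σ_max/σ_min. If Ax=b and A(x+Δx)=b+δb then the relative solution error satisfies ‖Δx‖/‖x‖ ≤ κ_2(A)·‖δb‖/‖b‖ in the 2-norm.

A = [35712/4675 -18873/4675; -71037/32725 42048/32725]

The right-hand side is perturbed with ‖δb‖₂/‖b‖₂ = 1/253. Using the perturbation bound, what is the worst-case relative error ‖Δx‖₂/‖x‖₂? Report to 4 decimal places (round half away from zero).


M = AᵀA = [108061209/1713481 -57620160/1713481; -57620160/1713481 30754161/1713481]. tr(M)=480330/5929, det(M)=6561/5929
eigenvalues of AᵀA: λ = (tr ± √(tr²−4·det))/2 = 81, 81/5929
σ_max=√81=9, σ_min=√(81/5929)=(9/77) → κ = 77.0000
worst-case relative error ≤ 77.0000 × 1/253 = 0.3043

0.3043


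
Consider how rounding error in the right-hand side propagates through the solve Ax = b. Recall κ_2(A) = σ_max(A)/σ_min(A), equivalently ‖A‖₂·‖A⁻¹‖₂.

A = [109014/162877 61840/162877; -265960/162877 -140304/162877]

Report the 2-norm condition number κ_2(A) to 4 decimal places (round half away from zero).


M = AᵀA = [488868484/156975841 260690400/156975841; 260690400/156975841 139108864/156975841]. tr(M)=2172932/543169, det(M)=1024/543169
solving λ² − 2172932/543169·λ + 1024/543169 = 0 gives λ = 4, 256/543169
so κ_2 = √(4 / (256/543169)) = 92.1250

92.1250


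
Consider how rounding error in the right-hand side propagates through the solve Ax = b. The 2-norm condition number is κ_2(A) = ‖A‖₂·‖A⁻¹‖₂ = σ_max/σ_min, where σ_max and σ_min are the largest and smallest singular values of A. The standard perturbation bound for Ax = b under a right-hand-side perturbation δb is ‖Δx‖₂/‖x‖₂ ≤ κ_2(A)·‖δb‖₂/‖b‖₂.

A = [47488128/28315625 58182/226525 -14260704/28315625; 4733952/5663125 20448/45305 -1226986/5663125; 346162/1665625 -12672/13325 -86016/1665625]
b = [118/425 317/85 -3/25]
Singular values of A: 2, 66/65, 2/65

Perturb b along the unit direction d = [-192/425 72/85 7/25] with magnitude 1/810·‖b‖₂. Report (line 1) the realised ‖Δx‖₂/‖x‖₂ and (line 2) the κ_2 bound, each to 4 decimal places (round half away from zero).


0.0015
0.0802

from the listed singular values, σ₁ = 2, σ_n = 2/65
κ = σ_max/σ_min = 2/(2/65) = 65.0000
perturbation bound = 65.0000·1/810 = 0.0802
solve Ax = b  →  x = [28.0290 1.1803 93.3874]
‖b‖₂ = 3.7417 and ‖x‖₂ = 97.5101
δb = ε·‖b‖·d = [-0.0021 0.0039 0.0013]; solving A·Δx = δb gives ‖Δx‖ = 0.1501
realised ‖Δx‖/‖x‖ = 0.0015
tightness: 0.0015 against a bound of 0.0802 (unrounded ratio ≈ 0.0192)


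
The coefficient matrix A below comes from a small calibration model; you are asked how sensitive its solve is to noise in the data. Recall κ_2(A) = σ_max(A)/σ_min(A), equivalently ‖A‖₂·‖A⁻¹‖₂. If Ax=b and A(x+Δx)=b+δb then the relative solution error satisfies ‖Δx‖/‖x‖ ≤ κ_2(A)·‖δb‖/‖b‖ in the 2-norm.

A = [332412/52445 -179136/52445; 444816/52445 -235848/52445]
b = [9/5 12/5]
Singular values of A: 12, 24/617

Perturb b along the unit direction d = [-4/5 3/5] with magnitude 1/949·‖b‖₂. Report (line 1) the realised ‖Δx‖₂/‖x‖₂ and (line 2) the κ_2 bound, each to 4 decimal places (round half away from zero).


from the listed singular values, σ₁ = 12, σ_n = 24/617
κ = σ_max/σ_min = 12/(24/617) = 308.5000
bound on ‖Δx‖/‖x‖: κ·ε = 308.5000·1/949 = 0.3251
solve Ax = b  →  x = [0.2206 -0.1176]
‖b‖₂ = 3.0000 and ‖x‖₂ = 0.2500
δb = ε·‖b‖·d = [-0.0025 0.0019]; solving A·Δx = δb gives ‖Δx‖ = 0.0813
dividing the unrounded norms, ‖Δx‖/‖x‖ = 0.3251
tightness: 0.3251 against a bound of 0.3251; the bound is attained (ratio 1)

0.3251
0.3251
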